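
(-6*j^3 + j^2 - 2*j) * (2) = -12*j^3 + 2*j^2 - 4*j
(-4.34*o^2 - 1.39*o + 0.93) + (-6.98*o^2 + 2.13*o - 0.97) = -11.32*o^2 + 0.74*o - 0.0399999999999999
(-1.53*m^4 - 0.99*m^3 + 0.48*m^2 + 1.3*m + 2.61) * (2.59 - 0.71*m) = 1.0863*m^5 - 3.2598*m^4 - 2.9049*m^3 + 0.3202*m^2 + 1.5139*m + 6.7599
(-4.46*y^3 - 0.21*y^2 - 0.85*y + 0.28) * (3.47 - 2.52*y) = 11.2392*y^4 - 14.947*y^3 + 1.4133*y^2 - 3.6551*y + 0.9716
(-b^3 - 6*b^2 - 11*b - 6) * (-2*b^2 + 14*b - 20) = 2*b^5 - 2*b^4 - 42*b^3 - 22*b^2 + 136*b + 120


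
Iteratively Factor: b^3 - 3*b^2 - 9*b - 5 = (b + 1)*(b^2 - 4*b - 5) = (b + 1)^2*(b - 5)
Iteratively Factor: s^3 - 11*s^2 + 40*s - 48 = (s - 4)*(s^2 - 7*s + 12) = (s - 4)^2*(s - 3)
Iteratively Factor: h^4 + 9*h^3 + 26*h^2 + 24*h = (h + 2)*(h^3 + 7*h^2 + 12*h) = (h + 2)*(h + 3)*(h^2 + 4*h) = (h + 2)*(h + 3)*(h + 4)*(h)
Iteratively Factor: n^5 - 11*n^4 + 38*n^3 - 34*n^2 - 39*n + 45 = (n - 5)*(n^4 - 6*n^3 + 8*n^2 + 6*n - 9) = (n - 5)*(n + 1)*(n^3 - 7*n^2 + 15*n - 9) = (n - 5)*(n - 3)*(n + 1)*(n^2 - 4*n + 3) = (n - 5)*(n - 3)^2*(n + 1)*(n - 1)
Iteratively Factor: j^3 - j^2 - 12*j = (j + 3)*(j^2 - 4*j) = j*(j + 3)*(j - 4)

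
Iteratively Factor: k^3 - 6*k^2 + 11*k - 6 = (k - 3)*(k^2 - 3*k + 2) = (k - 3)*(k - 1)*(k - 2)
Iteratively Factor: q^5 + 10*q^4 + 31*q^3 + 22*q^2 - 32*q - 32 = (q - 1)*(q^4 + 11*q^3 + 42*q^2 + 64*q + 32) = (q - 1)*(q + 1)*(q^3 + 10*q^2 + 32*q + 32) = (q - 1)*(q + 1)*(q + 4)*(q^2 + 6*q + 8) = (q - 1)*(q + 1)*(q + 2)*(q + 4)*(q + 4)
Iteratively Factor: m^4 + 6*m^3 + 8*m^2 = (m + 4)*(m^3 + 2*m^2) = m*(m + 4)*(m^2 + 2*m) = m^2*(m + 4)*(m + 2)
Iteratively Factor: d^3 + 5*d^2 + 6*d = (d + 3)*(d^2 + 2*d) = d*(d + 3)*(d + 2)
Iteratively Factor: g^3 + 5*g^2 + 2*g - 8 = (g - 1)*(g^2 + 6*g + 8) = (g - 1)*(g + 2)*(g + 4)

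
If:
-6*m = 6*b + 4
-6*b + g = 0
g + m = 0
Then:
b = 2/15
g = 4/5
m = -4/5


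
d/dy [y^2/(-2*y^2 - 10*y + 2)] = y*(2 - 5*y)/(2*(y^4 + 10*y^3 + 23*y^2 - 10*y + 1))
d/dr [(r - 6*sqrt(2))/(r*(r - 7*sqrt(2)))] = (-r^2 + 12*sqrt(2)*r - 84)/(r^2*(r^2 - 14*sqrt(2)*r + 98))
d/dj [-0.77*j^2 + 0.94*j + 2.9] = 0.94 - 1.54*j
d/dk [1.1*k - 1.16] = 1.10000000000000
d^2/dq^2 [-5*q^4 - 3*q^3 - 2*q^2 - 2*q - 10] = -60*q^2 - 18*q - 4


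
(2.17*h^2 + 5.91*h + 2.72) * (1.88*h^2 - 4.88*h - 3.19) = 4.0796*h^4 + 0.5212*h^3 - 30.6495*h^2 - 32.1265*h - 8.6768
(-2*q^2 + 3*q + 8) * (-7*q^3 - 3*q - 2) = 14*q^5 - 21*q^4 - 50*q^3 - 5*q^2 - 30*q - 16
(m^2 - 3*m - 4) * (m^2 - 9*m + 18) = m^4 - 12*m^3 + 41*m^2 - 18*m - 72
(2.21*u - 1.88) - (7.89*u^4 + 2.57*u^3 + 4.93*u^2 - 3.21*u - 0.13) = -7.89*u^4 - 2.57*u^3 - 4.93*u^2 + 5.42*u - 1.75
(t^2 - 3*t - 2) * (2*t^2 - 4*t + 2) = 2*t^4 - 10*t^3 + 10*t^2 + 2*t - 4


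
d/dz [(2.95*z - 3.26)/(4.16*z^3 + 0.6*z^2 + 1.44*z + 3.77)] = (-24.544*z^3 + 38.9148*z^2 + 3.912*z + 15.8159)/(17.3056*z^6 + 4.992*z^5 + 12.3408*z^4 + 33.0944*z^3 + 6.5976*z^2 + 10.8576*z + 14.2129)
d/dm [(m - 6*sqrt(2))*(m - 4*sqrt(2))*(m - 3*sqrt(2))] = 3*m^2 - 26*sqrt(2)*m + 108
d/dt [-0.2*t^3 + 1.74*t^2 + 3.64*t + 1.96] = -0.6*t^2 + 3.48*t + 3.64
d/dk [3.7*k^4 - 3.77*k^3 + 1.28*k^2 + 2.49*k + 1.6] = 14.8*k^3 - 11.31*k^2 + 2.56*k + 2.49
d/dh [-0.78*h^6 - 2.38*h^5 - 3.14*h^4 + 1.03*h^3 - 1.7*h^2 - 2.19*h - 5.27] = -4.68*h^5 - 11.9*h^4 - 12.56*h^3 + 3.09*h^2 - 3.4*h - 2.19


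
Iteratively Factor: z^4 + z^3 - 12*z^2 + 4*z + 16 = (z - 2)*(z^3 + 3*z^2 - 6*z - 8) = (z - 2)*(z + 4)*(z^2 - z - 2) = (z - 2)^2*(z + 4)*(z + 1)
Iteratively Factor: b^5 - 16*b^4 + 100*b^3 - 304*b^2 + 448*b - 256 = (b - 4)*(b^4 - 12*b^3 + 52*b^2 - 96*b + 64) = (b - 4)^2*(b^3 - 8*b^2 + 20*b - 16) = (b - 4)^2*(b - 2)*(b^2 - 6*b + 8) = (b - 4)^2*(b - 2)^2*(b - 4)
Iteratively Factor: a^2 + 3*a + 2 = (a + 1)*(a + 2)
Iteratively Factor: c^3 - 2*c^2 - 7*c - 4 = (c - 4)*(c^2 + 2*c + 1) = (c - 4)*(c + 1)*(c + 1)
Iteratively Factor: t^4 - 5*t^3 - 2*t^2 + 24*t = (t - 4)*(t^3 - t^2 - 6*t) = t*(t - 4)*(t^2 - t - 6) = t*(t - 4)*(t - 3)*(t + 2)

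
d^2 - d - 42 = (d - 7)*(d + 6)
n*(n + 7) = n^2 + 7*n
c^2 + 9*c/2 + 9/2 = (c + 3/2)*(c + 3)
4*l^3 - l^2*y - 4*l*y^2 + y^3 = (-4*l + y)*(-l + y)*(l + y)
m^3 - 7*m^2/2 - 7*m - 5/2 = (m - 5)*(m + 1/2)*(m + 1)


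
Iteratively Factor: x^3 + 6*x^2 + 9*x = (x + 3)*(x^2 + 3*x) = (x + 3)^2*(x)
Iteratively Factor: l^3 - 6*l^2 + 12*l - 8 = (l - 2)*(l^2 - 4*l + 4) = (l - 2)^2*(l - 2)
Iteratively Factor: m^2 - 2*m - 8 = (m - 4)*(m + 2)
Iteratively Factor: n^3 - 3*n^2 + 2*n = (n - 2)*(n^2 - n) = (n - 2)*(n - 1)*(n)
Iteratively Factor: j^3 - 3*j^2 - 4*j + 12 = (j - 2)*(j^2 - j - 6) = (j - 3)*(j - 2)*(j + 2)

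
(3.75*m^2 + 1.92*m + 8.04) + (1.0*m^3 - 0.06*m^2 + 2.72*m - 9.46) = 1.0*m^3 + 3.69*m^2 + 4.64*m - 1.42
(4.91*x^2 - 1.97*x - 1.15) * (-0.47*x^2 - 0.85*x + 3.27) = -2.3077*x^4 - 3.2476*x^3 + 18.2707*x^2 - 5.4644*x - 3.7605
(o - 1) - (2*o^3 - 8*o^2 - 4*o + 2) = -2*o^3 + 8*o^2 + 5*o - 3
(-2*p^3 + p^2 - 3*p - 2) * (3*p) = -6*p^4 + 3*p^3 - 9*p^2 - 6*p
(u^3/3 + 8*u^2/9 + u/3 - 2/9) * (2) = 2*u^3/3 + 16*u^2/9 + 2*u/3 - 4/9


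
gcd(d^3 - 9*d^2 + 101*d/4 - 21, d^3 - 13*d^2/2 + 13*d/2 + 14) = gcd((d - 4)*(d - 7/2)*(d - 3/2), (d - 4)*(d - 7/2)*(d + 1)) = d^2 - 15*d/2 + 14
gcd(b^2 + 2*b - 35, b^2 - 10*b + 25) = b - 5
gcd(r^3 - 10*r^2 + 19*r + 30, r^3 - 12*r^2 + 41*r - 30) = r^2 - 11*r + 30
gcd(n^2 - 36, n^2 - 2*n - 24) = n - 6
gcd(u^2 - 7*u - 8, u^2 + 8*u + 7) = u + 1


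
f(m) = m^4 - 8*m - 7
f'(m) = 4*m^3 - 8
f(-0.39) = -3.86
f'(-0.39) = -8.24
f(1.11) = -14.36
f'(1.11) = -2.53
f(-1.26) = 5.60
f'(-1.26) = -16.00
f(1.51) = -13.88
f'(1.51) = 5.77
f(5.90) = 1157.54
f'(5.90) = 813.52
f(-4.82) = 571.30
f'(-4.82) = -455.92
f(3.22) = 74.74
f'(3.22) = 125.54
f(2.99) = 49.01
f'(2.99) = 98.92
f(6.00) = 1241.00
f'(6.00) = 856.00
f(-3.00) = 98.00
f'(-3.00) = -116.00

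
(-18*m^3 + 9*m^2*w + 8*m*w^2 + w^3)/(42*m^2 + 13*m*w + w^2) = (-3*m^2 + 2*m*w + w^2)/(7*m + w)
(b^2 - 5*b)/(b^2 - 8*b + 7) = b*(b - 5)/(b^2 - 8*b + 7)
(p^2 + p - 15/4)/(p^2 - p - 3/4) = (2*p + 5)/(2*p + 1)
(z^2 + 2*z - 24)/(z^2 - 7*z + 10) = (z^2 + 2*z - 24)/(z^2 - 7*z + 10)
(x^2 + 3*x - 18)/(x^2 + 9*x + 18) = (x - 3)/(x + 3)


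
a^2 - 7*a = a*(a - 7)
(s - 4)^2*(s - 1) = s^3 - 9*s^2 + 24*s - 16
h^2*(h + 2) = h^3 + 2*h^2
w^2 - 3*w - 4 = (w - 4)*(w + 1)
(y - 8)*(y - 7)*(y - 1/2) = y^3 - 31*y^2/2 + 127*y/2 - 28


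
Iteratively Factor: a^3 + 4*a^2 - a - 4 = (a - 1)*(a^2 + 5*a + 4) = (a - 1)*(a + 4)*(a + 1)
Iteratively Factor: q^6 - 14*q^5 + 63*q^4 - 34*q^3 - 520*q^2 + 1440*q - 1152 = (q - 4)*(q^5 - 10*q^4 + 23*q^3 + 58*q^2 - 288*q + 288) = (q - 4)^2*(q^4 - 6*q^3 - q^2 + 54*q - 72) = (q - 4)^2*(q + 3)*(q^3 - 9*q^2 + 26*q - 24) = (q - 4)^2*(q - 3)*(q + 3)*(q^2 - 6*q + 8) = (q - 4)^2*(q - 3)*(q - 2)*(q + 3)*(q - 4)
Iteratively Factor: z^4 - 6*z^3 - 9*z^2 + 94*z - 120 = (z - 3)*(z^3 - 3*z^2 - 18*z + 40) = (z - 3)*(z + 4)*(z^2 - 7*z + 10) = (z - 5)*(z - 3)*(z + 4)*(z - 2)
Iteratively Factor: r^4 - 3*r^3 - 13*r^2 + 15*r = (r)*(r^3 - 3*r^2 - 13*r + 15) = r*(r - 1)*(r^2 - 2*r - 15) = r*(r - 5)*(r - 1)*(r + 3)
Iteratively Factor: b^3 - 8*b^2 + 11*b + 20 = (b + 1)*(b^2 - 9*b + 20) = (b - 5)*(b + 1)*(b - 4)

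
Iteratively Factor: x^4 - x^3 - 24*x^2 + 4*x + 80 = (x - 2)*(x^3 + x^2 - 22*x - 40) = (x - 2)*(x + 4)*(x^2 - 3*x - 10) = (x - 2)*(x + 2)*(x + 4)*(x - 5)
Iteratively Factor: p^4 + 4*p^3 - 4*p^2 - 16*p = (p)*(p^3 + 4*p^2 - 4*p - 16) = p*(p + 2)*(p^2 + 2*p - 8) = p*(p + 2)*(p + 4)*(p - 2)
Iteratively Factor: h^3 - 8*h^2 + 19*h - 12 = (h - 1)*(h^2 - 7*h + 12) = (h - 3)*(h - 1)*(h - 4)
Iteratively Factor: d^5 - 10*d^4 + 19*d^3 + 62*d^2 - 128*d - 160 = (d + 1)*(d^4 - 11*d^3 + 30*d^2 + 32*d - 160) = (d + 1)*(d + 2)*(d^3 - 13*d^2 + 56*d - 80) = (d - 4)*(d + 1)*(d + 2)*(d^2 - 9*d + 20) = (d - 4)^2*(d + 1)*(d + 2)*(d - 5)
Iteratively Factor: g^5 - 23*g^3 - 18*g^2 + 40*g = (g)*(g^4 - 23*g^2 - 18*g + 40) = g*(g - 5)*(g^3 + 5*g^2 + 2*g - 8) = g*(g - 5)*(g - 1)*(g^2 + 6*g + 8) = g*(g - 5)*(g - 1)*(g + 4)*(g + 2)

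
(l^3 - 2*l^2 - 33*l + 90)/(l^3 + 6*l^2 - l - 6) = (l^2 - 8*l + 15)/(l^2 - 1)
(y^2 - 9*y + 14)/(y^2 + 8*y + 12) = (y^2 - 9*y + 14)/(y^2 + 8*y + 12)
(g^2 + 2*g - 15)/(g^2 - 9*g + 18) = (g + 5)/(g - 6)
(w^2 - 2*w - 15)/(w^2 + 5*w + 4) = (w^2 - 2*w - 15)/(w^2 + 5*w + 4)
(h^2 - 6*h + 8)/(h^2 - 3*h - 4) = (h - 2)/(h + 1)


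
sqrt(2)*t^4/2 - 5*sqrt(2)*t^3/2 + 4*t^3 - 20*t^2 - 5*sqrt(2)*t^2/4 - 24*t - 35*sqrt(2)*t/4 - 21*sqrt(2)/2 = (t - 6)*(t + sqrt(2)/2)*(t + 7*sqrt(2)/2)*(sqrt(2)*t/2 + sqrt(2)/2)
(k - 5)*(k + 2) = k^2 - 3*k - 10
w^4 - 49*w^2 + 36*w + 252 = (w - 6)*(w - 3)*(w + 2)*(w + 7)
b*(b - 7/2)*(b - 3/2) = b^3 - 5*b^2 + 21*b/4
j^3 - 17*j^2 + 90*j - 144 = (j - 8)*(j - 6)*(j - 3)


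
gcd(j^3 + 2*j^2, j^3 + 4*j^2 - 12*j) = j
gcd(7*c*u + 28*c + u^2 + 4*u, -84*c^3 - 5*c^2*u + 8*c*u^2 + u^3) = 7*c + u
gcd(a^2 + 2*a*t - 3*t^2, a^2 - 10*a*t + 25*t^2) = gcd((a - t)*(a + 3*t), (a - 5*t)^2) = 1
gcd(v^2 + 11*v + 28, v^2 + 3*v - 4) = v + 4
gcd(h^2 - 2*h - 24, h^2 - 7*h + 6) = h - 6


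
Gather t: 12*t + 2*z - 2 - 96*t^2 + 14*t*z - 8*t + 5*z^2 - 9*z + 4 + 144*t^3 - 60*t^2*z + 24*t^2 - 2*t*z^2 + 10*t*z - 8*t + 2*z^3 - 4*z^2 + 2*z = 144*t^3 + t^2*(-60*z - 72) + t*(-2*z^2 + 24*z - 4) + 2*z^3 + z^2 - 5*z + 2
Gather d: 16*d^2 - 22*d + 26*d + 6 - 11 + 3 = 16*d^2 + 4*d - 2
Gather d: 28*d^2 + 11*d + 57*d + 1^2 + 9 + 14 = 28*d^2 + 68*d + 24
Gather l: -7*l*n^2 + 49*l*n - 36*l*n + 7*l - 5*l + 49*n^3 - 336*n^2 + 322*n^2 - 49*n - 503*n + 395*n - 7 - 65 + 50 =l*(-7*n^2 + 13*n + 2) + 49*n^3 - 14*n^2 - 157*n - 22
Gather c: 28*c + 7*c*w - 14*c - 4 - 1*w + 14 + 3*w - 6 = c*(7*w + 14) + 2*w + 4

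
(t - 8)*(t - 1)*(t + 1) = t^3 - 8*t^2 - t + 8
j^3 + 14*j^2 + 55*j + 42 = (j + 1)*(j + 6)*(j + 7)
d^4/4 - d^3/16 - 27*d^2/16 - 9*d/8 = d*(d/4 + 1/2)*(d - 3)*(d + 3/4)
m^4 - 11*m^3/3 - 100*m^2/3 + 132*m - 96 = (m - 6)*(m - 8/3)*(m - 1)*(m + 6)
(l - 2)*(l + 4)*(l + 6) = l^3 + 8*l^2 + 4*l - 48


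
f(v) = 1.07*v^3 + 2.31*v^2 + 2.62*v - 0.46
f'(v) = 3.21*v^2 + 4.62*v + 2.62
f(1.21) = 7.99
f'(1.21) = 12.91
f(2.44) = 35.23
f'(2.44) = 33.00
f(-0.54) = -1.37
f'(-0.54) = 1.06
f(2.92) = 53.53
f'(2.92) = 43.48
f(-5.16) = -99.48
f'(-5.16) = 64.25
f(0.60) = 2.17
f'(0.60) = 6.55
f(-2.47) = -8.96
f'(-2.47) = 10.79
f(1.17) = 7.48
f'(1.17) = 12.42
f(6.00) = 329.54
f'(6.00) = 145.90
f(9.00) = 990.26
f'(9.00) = 304.21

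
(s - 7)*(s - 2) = s^2 - 9*s + 14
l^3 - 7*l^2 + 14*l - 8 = (l - 4)*(l - 2)*(l - 1)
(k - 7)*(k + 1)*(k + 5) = k^3 - k^2 - 37*k - 35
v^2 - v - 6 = (v - 3)*(v + 2)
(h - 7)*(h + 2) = h^2 - 5*h - 14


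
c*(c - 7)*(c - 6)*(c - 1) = c^4 - 14*c^3 + 55*c^2 - 42*c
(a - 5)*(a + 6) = a^2 + a - 30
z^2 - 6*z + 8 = (z - 4)*(z - 2)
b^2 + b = b*(b + 1)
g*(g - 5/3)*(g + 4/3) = g^3 - g^2/3 - 20*g/9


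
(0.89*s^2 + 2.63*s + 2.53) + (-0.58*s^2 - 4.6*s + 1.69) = 0.31*s^2 - 1.97*s + 4.22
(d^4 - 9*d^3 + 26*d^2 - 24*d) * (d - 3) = d^5 - 12*d^4 + 53*d^3 - 102*d^2 + 72*d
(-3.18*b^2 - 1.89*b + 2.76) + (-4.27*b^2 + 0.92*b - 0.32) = -7.45*b^2 - 0.97*b + 2.44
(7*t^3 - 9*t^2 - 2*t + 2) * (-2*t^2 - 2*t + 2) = -14*t^5 + 4*t^4 + 36*t^3 - 18*t^2 - 8*t + 4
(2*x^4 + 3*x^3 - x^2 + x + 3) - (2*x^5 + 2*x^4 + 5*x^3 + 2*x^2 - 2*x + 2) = -2*x^5 - 2*x^3 - 3*x^2 + 3*x + 1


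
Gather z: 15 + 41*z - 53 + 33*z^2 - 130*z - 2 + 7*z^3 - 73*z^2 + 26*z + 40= 7*z^3 - 40*z^2 - 63*z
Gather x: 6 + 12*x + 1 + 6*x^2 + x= 6*x^2 + 13*x + 7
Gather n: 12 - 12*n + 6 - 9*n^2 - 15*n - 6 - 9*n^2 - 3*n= -18*n^2 - 30*n + 12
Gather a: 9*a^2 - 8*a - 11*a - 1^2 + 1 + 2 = 9*a^2 - 19*a + 2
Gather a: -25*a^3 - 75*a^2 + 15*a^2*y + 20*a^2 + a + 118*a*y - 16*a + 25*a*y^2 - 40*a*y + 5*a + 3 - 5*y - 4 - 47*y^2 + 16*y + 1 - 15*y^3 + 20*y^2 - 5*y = -25*a^3 + a^2*(15*y - 55) + a*(25*y^2 + 78*y - 10) - 15*y^3 - 27*y^2 + 6*y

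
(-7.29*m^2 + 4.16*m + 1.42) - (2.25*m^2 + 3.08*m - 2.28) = -9.54*m^2 + 1.08*m + 3.7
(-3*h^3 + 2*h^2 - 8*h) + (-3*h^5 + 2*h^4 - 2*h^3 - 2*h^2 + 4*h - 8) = -3*h^5 + 2*h^4 - 5*h^3 - 4*h - 8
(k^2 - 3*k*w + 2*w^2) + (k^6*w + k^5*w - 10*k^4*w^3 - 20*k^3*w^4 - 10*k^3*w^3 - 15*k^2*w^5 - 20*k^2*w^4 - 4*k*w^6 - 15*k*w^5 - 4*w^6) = k^6*w + k^5*w - 10*k^4*w^3 - 20*k^3*w^4 - 10*k^3*w^3 - 15*k^2*w^5 - 20*k^2*w^4 + k^2 - 4*k*w^6 - 15*k*w^5 - 3*k*w - 4*w^6 + 2*w^2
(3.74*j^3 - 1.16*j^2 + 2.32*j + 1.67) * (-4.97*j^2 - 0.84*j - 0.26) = -18.5878*j^5 + 2.6236*j^4 - 11.5284*j^3 - 9.9471*j^2 - 2.006*j - 0.4342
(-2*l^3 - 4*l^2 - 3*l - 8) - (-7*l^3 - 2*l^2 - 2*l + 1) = 5*l^3 - 2*l^2 - l - 9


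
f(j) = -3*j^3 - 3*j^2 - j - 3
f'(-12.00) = -1225.00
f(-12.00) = 4761.00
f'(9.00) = -784.00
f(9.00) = -2442.00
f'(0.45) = -5.52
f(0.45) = -4.33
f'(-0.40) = -0.04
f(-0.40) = -2.89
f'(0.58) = -7.51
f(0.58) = -5.17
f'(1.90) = -44.89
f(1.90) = -36.31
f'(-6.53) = -345.59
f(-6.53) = 710.94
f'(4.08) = -175.30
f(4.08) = -260.77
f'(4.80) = -237.16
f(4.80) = -408.70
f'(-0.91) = -2.99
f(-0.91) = -2.31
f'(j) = -9*j^2 - 6*j - 1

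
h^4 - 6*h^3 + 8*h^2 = h^2*(h - 4)*(h - 2)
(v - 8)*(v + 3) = v^2 - 5*v - 24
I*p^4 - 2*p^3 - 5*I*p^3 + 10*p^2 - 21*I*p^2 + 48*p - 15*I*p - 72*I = (p - 8)*(p + 3)*(p + 3*I)*(I*p + 1)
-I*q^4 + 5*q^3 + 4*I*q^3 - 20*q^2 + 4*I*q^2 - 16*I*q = q*(q - 4)*(q + 4*I)*(-I*q + 1)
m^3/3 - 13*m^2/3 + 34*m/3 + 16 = (m/3 + 1/3)*(m - 8)*(m - 6)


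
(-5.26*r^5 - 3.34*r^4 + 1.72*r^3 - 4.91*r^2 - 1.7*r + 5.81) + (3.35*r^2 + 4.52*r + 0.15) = -5.26*r^5 - 3.34*r^4 + 1.72*r^3 - 1.56*r^2 + 2.82*r + 5.96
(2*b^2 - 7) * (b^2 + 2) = 2*b^4 - 3*b^2 - 14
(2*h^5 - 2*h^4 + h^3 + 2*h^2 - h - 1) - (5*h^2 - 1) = 2*h^5 - 2*h^4 + h^3 - 3*h^2 - h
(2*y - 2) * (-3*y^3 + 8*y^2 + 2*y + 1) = -6*y^4 + 22*y^3 - 12*y^2 - 2*y - 2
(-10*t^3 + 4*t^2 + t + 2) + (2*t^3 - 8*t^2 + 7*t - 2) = -8*t^3 - 4*t^2 + 8*t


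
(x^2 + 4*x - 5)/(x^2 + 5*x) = (x - 1)/x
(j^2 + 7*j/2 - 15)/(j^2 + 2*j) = (j^2 + 7*j/2 - 15)/(j*(j + 2))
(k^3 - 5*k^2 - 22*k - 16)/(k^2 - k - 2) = (k^2 - 6*k - 16)/(k - 2)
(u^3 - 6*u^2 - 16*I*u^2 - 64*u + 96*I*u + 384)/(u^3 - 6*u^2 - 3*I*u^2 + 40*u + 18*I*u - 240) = (u - 8*I)/(u + 5*I)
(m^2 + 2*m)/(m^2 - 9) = m*(m + 2)/(m^2 - 9)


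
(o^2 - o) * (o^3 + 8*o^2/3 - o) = o^5 + 5*o^4/3 - 11*o^3/3 + o^2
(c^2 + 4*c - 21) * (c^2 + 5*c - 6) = c^4 + 9*c^3 - 7*c^2 - 129*c + 126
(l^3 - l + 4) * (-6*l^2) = -6*l^5 + 6*l^3 - 24*l^2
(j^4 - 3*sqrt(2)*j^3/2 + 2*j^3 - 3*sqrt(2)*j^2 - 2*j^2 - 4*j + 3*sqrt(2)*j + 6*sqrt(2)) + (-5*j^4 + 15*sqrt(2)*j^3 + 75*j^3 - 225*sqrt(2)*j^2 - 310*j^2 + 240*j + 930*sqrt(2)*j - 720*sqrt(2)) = -4*j^4 + 27*sqrt(2)*j^3/2 + 77*j^3 - 228*sqrt(2)*j^2 - 312*j^2 + 236*j + 933*sqrt(2)*j - 714*sqrt(2)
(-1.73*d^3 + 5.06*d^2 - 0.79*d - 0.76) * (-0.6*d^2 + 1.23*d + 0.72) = 1.038*d^5 - 5.1639*d^4 + 5.4522*d^3 + 3.1275*d^2 - 1.5036*d - 0.5472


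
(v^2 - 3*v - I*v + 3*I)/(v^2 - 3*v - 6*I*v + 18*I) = (v - I)/(v - 6*I)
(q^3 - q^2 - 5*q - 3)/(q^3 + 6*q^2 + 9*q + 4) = (q - 3)/(q + 4)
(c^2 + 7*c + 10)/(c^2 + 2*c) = (c + 5)/c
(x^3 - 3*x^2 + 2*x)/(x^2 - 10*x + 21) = x*(x^2 - 3*x + 2)/(x^2 - 10*x + 21)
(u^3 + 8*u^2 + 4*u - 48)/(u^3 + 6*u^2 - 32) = (u + 6)/(u + 4)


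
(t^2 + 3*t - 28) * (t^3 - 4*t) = t^5 + 3*t^4 - 32*t^3 - 12*t^2 + 112*t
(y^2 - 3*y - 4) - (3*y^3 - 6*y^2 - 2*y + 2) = -3*y^3 + 7*y^2 - y - 6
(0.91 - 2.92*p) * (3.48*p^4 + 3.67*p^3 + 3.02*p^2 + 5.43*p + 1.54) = -10.1616*p^5 - 7.5496*p^4 - 5.4787*p^3 - 13.1074*p^2 + 0.4445*p + 1.4014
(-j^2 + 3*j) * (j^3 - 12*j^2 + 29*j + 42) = -j^5 + 15*j^4 - 65*j^3 + 45*j^2 + 126*j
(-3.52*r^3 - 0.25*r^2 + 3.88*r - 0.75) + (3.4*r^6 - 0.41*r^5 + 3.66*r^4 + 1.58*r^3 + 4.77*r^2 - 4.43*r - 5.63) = 3.4*r^6 - 0.41*r^5 + 3.66*r^4 - 1.94*r^3 + 4.52*r^2 - 0.55*r - 6.38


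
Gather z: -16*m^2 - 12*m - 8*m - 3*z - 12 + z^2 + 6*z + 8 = -16*m^2 - 20*m + z^2 + 3*z - 4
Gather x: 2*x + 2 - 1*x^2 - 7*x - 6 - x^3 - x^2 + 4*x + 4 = -x^3 - 2*x^2 - x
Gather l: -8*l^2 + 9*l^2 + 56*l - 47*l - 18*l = l^2 - 9*l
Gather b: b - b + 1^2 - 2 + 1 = 0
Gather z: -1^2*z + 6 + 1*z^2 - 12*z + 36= z^2 - 13*z + 42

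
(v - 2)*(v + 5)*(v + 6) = v^3 + 9*v^2 + 8*v - 60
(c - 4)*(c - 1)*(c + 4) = c^3 - c^2 - 16*c + 16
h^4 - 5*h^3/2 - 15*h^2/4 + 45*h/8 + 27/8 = (h - 3)*(h - 3/2)*(h + 1/2)*(h + 3/2)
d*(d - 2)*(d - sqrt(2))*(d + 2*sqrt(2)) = d^4 - 2*d^3 + sqrt(2)*d^3 - 4*d^2 - 2*sqrt(2)*d^2 + 8*d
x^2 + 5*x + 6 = (x + 2)*(x + 3)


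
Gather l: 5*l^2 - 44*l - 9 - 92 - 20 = 5*l^2 - 44*l - 121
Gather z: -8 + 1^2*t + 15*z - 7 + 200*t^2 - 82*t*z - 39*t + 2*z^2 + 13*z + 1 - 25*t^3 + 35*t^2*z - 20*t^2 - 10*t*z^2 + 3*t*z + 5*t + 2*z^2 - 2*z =-25*t^3 + 180*t^2 - 33*t + z^2*(4 - 10*t) + z*(35*t^2 - 79*t + 26) - 14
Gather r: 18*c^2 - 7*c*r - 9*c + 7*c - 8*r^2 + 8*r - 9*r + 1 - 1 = 18*c^2 - 2*c - 8*r^2 + r*(-7*c - 1)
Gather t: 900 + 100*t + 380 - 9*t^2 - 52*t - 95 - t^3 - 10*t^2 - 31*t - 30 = -t^3 - 19*t^2 + 17*t + 1155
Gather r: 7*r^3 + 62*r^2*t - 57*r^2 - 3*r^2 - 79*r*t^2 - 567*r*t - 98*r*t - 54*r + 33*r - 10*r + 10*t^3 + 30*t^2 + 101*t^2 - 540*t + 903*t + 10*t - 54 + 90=7*r^3 + r^2*(62*t - 60) + r*(-79*t^2 - 665*t - 31) + 10*t^3 + 131*t^2 + 373*t + 36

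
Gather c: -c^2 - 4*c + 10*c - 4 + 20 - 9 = -c^2 + 6*c + 7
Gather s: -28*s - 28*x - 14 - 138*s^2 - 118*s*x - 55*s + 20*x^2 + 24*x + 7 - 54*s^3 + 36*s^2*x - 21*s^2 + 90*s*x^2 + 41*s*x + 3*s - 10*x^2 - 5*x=-54*s^3 + s^2*(36*x - 159) + s*(90*x^2 - 77*x - 80) + 10*x^2 - 9*x - 7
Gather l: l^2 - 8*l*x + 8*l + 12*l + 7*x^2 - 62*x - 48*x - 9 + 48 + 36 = l^2 + l*(20 - 8*x) + 7*x^2 - 110*x + 75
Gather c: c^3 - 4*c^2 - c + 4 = c^3 - 4*c^2 - c + 4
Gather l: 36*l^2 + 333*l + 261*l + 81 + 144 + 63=36*l^2 + 594*l + 288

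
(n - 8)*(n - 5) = n^2 - 13*n + 40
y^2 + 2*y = y*(y + 2)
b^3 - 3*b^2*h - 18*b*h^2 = b*(b - 6*h)*(b + 3*h)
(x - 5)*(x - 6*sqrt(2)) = x^2 - 6*sqrt(2)*x - 5*x + 30*sqrt(2)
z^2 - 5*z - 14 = (z - 7)*(z + 2)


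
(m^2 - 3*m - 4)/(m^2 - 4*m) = (m + 1)/m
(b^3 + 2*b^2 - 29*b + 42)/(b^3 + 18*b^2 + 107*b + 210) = (b^2 - 5*b + 6)/(b^2 + 11*b + 30)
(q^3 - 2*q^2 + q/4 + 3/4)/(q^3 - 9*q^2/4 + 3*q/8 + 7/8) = 2*(2*q - 3)/(4*q - 7)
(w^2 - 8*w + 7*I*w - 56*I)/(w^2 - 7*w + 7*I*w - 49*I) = (w - 8)/(w - 7)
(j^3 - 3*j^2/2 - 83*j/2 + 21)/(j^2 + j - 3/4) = 2*(j^2 - j - 42)/(2*j + 3)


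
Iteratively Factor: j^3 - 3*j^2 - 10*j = (j)*(j^2 - 3*j - 10) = j*(j + 2)*(j - 5)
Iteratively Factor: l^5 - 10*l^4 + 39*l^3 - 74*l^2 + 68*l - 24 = (l - 2)*(l^4 - 8*l^3 + 23*l^2 - 28*l + 12) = (l - 2)^2*(l^3 - 6*l^2 + 11*l - 6) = (l - 2)^2*(l - 1)*(l^2 - 5*l + 6) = (l - 3)*(l - 2)^2*(l - 1)*(l - 2)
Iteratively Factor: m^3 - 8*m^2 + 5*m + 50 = (m - 5)*(m^2 - 3*m - 10) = (m - 5)^2*(m + 2)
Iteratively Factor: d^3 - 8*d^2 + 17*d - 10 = (d - 5)*(d^2 - 3*d + 2) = (d - 5)*(d - 1)*(d - 2)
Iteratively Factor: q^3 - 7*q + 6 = (q - 1)*(q^2 + q - 6) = (q - 1)*(q + 3)*(q - 2)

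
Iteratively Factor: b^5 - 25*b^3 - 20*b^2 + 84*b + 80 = (b + 4)*(b^4 - 4*b^3 - 9*b^2 + 16*b + 20) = (b - 2)*(b + 4)*(b^3 - 2*b^2 - 13*b - 10) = (b - 2)*(b + 1)*(b + 4)*(b^2 - 3*b - 10) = (b - 5)*(b - 2)*(b + 1)*(b + 4)*(b + 2)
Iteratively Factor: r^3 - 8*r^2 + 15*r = (r)*(r^2 - 8*r + 15) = r*(r - 3)*(r - 5)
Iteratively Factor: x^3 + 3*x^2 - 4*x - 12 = (x + 3)*(x^2 - 4) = (x - 2)*(x + 3)*(x + 2)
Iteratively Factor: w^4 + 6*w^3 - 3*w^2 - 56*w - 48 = (w + 4)*(w^3 + 2*w^2 - 11*w - 12) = (w + 1)*(w + 4)*(w^2 + w - 12) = (w + 1)*(w + 4)^2*(w - 3)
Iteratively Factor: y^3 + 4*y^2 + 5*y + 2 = (y + 1)*(y^2 + 3*y + 2) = (y + 1)*(y + 2)*(y + 1)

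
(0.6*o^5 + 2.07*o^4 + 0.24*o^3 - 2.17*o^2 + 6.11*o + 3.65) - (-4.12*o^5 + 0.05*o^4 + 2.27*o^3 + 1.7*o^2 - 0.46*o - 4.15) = 4.72*o^5 + 2.02*o^4 - 2.03*o^3 - 3.87*o^2 + 6.57*o + 7.8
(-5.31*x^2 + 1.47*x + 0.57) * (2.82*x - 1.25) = -14.9742*x^3 + 10.7829*x^2 - 0.2301*x - 0.7125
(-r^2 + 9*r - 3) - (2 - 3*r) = -r^2 + 12*r - 5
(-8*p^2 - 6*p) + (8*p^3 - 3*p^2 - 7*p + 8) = 8*p^3 - 11*p^2 - 13*p + 8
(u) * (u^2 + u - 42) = u^3 + u^2 - 42*u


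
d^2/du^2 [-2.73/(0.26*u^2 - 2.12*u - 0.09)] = (-0.369096*u^2 + 3.009552*u + 2.73*(0.52*u - 2.12)*(1.04*u - 4.24) + 0.127764)/(-0.26*u^2 + 2.12*u + 0.09)^3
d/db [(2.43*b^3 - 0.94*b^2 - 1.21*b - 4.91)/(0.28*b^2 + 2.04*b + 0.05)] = (0.6804*b^4 + 9.9144*b^3 - 1.2143*b^2 + 2.6556*b + 9.9559)/(0.0784*b^4 + 1.1424*b^3 + 4.1896*b^2 + 0.204*b + 0.0025)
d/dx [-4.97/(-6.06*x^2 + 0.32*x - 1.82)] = (1.5904 - 60.2364*x)/(6.06*x^2 - 0.32*x + 1.82)^2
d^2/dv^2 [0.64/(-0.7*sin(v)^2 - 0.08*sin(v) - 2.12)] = (1.2544*sin(v)^4 + 0.10752*sin(v)^3 - 5.676544*sin(v)^2 - 0.323584*sin(v) + 1.891328)/(0.7*sin(v)^2 + 0.08*sin(v) + 2.12)^3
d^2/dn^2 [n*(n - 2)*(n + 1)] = 6*n - 2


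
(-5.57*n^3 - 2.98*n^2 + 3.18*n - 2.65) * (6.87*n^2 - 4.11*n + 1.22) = -38.2659*n^5 + 2.4201*n^4 + 27.299*n^3 - 34.9109*n^2 + 14.7711*n - 3.233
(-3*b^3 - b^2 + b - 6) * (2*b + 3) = -6*b^4 - 11*b^3 - b^2 - 9*b - 18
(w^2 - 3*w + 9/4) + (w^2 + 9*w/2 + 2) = 2*w^2 + 3*w/2 + 17/4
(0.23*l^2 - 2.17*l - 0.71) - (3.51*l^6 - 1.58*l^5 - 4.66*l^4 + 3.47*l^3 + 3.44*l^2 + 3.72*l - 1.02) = -3.51*l^6 + 1.58*l^5 + 4.66*l^4 - 3.47*l^3 - 3.21*l^2 - 5.89*l + 0.31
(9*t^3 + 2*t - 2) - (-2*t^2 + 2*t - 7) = 9*t^3 + 2*t^2 + 5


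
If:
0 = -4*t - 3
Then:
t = -3/4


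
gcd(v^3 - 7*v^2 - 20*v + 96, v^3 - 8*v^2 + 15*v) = v - 3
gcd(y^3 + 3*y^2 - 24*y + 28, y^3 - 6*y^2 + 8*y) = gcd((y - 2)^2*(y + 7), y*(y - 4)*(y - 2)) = y - 2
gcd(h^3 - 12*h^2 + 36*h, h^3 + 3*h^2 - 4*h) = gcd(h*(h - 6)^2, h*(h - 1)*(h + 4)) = h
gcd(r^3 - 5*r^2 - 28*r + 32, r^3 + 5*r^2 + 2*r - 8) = r^2 + 3*r - 4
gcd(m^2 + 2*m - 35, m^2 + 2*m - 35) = m^2 + 2*m - 35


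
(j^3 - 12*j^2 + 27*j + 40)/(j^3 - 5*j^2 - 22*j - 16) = (j - 5)/(j + 2)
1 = 1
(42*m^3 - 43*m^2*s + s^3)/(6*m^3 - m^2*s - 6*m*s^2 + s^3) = (7*m + s)/(m + s)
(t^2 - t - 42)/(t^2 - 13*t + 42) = (t + 6)/(t - 6)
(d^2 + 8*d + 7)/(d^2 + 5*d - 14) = (d + 1)/(d - 2)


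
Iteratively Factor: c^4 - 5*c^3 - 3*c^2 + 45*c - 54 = (c - 2)*(c^3 - 3*c^2 - 9*c + 27) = (c - 2)*(c + 3)*(c^2 - 6*c + 9) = (c - 3)*(c - 2)*(c + 3)*(c - 3)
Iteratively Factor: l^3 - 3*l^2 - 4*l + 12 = (l + 2)*(l^2 - 5*l + 6) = (l - 3)*(l + 2)*(l - 2)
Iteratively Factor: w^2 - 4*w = (w)*(w - 4)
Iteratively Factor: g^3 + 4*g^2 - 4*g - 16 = (g - 2)*(g^2 + 6*g + 8) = (g - 2)*(g + 4)*(g + 2)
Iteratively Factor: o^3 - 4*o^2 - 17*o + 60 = (o + 4)*(o^2 - 8*o + 15) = (o - 3)*(o + 4)*(o - 5)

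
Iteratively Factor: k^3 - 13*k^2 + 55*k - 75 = (k - 5)*(k^2 - 8*k + 15) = (k - 5)*(k - 3)*(k - 5)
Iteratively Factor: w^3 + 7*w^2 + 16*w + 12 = (w + 2)*(w^2 + 5*w + 6) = (w + 2)^2*(w + 3)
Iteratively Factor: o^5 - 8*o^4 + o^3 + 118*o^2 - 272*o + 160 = (o - 5)*(o^4 - 3*o^3 - 14*o^2 + 48*o - 32) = (o - 5)*(o - 4)*(o^3 + o^2 - 10*o + 8) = (o - 5)*(o - 4)*(o - 2)*(o^2 + 3*o - 4) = (o - 5)*(o - 4)*(o - 2)*(o + 4)*(o - 1)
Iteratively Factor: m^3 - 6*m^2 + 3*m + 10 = (m + 1)*(m^2 - 7*m + 10) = (m - 5)*(m + 1)*(m - 2)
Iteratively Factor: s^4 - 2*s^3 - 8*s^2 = (s - 4)*(s^3 + 2*s^2) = s*(s - 4)*(s^2 + 2*s) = s^2*(s - 4)*(s + 2)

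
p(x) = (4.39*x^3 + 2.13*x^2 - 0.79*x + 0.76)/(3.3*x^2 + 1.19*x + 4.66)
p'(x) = (-6.6*x - 1.19)*(4.39*x^3 + 2.13*x^2 - 0.79*x + 0.76)/(3.3*x^2 + 1.19*x + 4.66)^2 + (13.17*x^2 + 4.26*x - 0.79)/(3.3*x^2 + 1.19*x + 4.66) = (14.487*x^4 + 10.4482*x^3 + 66.5139*x^2 + 14.8356*x - 4.5858)/(10.89*x^4 + 7.854*x^3 + 32.1721*x^2 + 11.0908*x + 21.7156)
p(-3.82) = -4.35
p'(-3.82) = 1.46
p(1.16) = 0.91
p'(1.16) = 1.32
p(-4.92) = -5.93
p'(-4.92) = 1.42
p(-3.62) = -4.05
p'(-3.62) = 1.48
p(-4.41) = -5.20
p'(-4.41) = 1.44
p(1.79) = 1.81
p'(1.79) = 1.47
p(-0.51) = 0.23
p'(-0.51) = 0.20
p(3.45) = 4.24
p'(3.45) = 1.44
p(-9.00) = -11.56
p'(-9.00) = 1.36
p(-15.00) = -19.64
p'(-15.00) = 1.34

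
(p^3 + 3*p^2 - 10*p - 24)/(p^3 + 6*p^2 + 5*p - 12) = (p^2 - p - 6)/(p^2 + 2*p - 3)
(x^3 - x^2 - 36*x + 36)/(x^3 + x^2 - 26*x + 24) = (x - 6)/(x - 4)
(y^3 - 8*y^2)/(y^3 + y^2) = (y - 8)/(y + 1)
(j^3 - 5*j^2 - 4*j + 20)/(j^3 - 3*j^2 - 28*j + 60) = (j^2 - 3*j - 10)/(j^2 - j - 30)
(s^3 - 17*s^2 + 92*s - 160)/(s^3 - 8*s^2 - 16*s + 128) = (s - 5)/(s + 4)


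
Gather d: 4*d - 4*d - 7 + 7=0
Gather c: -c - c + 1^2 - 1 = -2*c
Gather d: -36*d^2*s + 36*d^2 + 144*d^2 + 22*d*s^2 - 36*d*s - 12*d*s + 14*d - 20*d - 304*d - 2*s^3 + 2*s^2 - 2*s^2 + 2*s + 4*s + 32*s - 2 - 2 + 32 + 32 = d^2*(180 - 36*s) + d*(22*s^2 - 48*s - 310) - 2*s^3 + 38*s + 60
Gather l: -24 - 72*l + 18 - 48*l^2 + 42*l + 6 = -48*l^2 - 30*l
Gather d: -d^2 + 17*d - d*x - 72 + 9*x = -d^2 + d*(17 - x) + 9*x - 72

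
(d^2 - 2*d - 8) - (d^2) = -2*d - 8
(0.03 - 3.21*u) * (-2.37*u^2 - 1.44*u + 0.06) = 7.6077*u^3 + 4.5513*u^2 - 0.2358*u + 0.0018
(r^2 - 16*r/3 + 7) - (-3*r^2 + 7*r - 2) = 4*r^2 - 37*r/3 + 9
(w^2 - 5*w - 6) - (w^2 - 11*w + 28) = 6*w - 34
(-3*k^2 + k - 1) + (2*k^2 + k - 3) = -k^2 + 2*k - 4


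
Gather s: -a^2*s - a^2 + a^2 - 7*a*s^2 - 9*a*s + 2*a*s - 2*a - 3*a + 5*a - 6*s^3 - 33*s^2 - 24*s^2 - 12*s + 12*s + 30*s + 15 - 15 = -6*s^3 + s^2*(-7*a - 57) + s*(-a^2 - 7*a + 30)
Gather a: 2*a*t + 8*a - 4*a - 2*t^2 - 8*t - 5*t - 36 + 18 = a*(2*t + 4) - 2*t^2 - 13*t - 18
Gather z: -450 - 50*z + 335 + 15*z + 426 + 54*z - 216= 19*z + 95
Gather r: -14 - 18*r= -18*r - 14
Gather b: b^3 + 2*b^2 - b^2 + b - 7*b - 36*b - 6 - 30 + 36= b^3 + b^2 - 42*b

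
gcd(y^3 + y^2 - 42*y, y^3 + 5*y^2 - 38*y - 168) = y^2 + y - 42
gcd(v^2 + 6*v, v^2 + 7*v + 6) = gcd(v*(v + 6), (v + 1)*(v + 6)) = v + 6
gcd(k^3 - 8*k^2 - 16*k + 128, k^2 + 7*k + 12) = k + 4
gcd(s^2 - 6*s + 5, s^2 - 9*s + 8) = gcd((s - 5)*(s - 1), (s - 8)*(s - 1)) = s - 1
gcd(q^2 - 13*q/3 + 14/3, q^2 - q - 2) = q - 2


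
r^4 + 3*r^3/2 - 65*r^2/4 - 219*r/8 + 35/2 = (r - 4)*(r - 1/2)*(r + 5/2)*(r + 7/2)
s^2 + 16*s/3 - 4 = (s - 2/3)*(s + 6)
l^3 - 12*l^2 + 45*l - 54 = (l - 6)*(l - 3)^2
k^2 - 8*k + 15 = (k - 5)*(k - 3)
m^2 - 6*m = m*(m - 6)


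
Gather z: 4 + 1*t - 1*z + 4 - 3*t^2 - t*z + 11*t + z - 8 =-3*t^2 - t*z + 12*t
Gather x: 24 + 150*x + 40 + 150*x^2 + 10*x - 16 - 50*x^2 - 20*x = 100*x^2 + 140*x + 48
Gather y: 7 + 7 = 14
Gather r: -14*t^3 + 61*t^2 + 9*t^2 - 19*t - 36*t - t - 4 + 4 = -14*t^3 + 70*t^2 - 56*t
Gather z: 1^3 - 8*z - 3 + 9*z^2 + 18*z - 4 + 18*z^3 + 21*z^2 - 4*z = 18*z^3 + 30*z^2 + 6*z - 6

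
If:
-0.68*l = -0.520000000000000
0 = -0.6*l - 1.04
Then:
No Solution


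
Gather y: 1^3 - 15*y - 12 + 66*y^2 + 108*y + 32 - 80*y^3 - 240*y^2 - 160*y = -80*y^3 - 174*y^2 - 67*y + 21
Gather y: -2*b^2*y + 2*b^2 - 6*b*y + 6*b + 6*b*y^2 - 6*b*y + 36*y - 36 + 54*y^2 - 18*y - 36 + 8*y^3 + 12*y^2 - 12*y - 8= 2*b^2 + 6*b + 8*y^3 + y^2*(6*b + 66) + y*(-2*b^2 - 12*b + 6) - 80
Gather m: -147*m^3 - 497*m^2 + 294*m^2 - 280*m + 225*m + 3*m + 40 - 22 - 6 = -147*m^3 - 203*m^2 - 52*m + 12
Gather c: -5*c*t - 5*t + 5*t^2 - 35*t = -5*c*t + 5*t^2 - 40*t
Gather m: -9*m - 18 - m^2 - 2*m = -m^2 - 11*m - 18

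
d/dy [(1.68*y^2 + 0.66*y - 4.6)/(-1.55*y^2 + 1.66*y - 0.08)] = (3.8118*y^2 - 14.5288*y + 7.5832)/(2.4025*y^4 - 5.146*y^3 + 3.0036*y^2 - 0.2656*y + 0.0064)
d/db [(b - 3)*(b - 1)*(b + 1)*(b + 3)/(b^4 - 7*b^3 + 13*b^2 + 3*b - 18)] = (-7*b^2 + 18*b - 3)/(b^4 - 10*b^3 + 37*b^2 - 60*b + 36)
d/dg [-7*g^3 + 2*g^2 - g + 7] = -21*g^2 + 4*g - 1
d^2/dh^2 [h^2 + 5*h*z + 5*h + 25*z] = 2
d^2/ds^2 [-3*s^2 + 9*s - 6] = -6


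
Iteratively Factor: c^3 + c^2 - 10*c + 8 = (c - 1)*(c^2 + 2*c - 8) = (c - 1)*(c + 4)*(c - 2)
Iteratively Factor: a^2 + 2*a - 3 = (a + 3)*(a - 1)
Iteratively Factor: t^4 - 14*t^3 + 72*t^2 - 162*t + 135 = (t - 3)*(t^3 - 11*t^2 + 39*t - 45) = (t - 3)^2*(t^2 - 8*t + 15) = (t - 3)^3*(t - 5)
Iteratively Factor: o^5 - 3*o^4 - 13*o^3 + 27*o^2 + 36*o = (o - 3)*(o^4 - 13*o^2 - 12*o) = (o - 3)*(o + 3)*(o^3 - 3*o^2 - 4*o) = (o - 3)*(o + 1)*(o + 3)*(o^2 - 4*o) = (o - 4)*(o - 3)*(o + 1)*(o + 3)*(o)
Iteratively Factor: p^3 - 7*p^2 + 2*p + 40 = (p + 2)*(p^2 - 9*p + 20) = (p - 5)*(p + 2)*(p - 4)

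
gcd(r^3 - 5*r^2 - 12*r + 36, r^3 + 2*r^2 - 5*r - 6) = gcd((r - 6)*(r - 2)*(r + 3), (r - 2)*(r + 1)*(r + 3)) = r^2 + r - 6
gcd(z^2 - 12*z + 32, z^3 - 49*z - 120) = z - 8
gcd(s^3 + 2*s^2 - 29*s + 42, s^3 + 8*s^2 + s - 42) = s^2 + 5*s - 14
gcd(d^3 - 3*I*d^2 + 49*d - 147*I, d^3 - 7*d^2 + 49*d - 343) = d^2 + 49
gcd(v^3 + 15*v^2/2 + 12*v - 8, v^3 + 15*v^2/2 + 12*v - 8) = v^3 + 15*v^2/2 + 12*v - 8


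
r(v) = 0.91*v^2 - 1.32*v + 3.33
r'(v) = 1.82*v - 1.32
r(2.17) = 4.75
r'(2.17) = 2.63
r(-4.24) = 25.29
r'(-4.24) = -9.04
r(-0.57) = 4.38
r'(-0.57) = -2.36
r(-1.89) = 9.08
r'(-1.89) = -4.76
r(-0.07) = 3.43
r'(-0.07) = -1.45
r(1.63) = 3.60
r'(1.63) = 1.65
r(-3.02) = 15.62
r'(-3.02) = -6.82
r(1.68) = 3.68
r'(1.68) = 1.74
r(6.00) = 28.17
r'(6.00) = 9.60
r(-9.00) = 88.92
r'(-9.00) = -17.70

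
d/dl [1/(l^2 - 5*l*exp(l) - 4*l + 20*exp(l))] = (5*l*exp(l) - 2*l - 15*exp(l) + 4)/(l^2 - 5*l*exp(l) - 4*l + 20*exp(l))^2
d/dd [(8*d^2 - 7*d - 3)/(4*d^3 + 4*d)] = (-8*d^4 + 14*d^3 + 17*d^2 + 3)/(4*d^2*(d^4 + 2*d^2 + 1))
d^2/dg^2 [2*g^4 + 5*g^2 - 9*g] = 24*g^2 + 10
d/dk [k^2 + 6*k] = 2*k + 6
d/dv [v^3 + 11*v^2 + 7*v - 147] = 3*v^2 + 22*v + 7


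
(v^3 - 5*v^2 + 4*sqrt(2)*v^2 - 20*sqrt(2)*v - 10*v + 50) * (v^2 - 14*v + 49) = v^5 - 19*v^4 + 4*sqrt(2)*v^4 - 76*sqrt(2)*v^3 + 109*v^3 - 55*v^2 + 476*sqrt(2)*v^2 - 980*sqrt(2)*v - 1190*v + 2450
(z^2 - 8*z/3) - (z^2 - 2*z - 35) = 35 - 2*z/3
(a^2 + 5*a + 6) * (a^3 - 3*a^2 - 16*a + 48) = a^5 + 2*a^4 - 25*a^3 - 50*a^2 + 144*a + 288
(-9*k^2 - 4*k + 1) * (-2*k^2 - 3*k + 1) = 18*k^4 + 35*k^3 + k^2 - 7*k + 1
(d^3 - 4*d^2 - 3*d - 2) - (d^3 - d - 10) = -4*d^2 - 2*d + 8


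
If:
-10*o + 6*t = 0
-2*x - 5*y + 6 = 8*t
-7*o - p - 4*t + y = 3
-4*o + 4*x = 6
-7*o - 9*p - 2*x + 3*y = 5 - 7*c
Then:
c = 993*y/161 - 950/161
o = 9/46 - 15*y/46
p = 251*y/46 - 261/46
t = 15/46 - 25*y/46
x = 39/23 - 15*y/46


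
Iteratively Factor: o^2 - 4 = (o - 2)*(o + 2)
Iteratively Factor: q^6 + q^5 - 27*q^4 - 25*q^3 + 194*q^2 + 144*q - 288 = (q - 1)*(q^5 + 2*q^4 - 25*q^3 - 50*q^2 + 144*q + 288) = (q - 1)*(q + 2)*(q^4 - 25*q^2 + 144) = (q - 1)*(q + 2)*(q + 4)*(q^3 - 4*q^2 - 9*q + 36) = (q - 3)*(q - 1)*(q + 2)*(q + 4)*(q^2 - q - 12) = (q - 4)*(q - 3)*(q - 1)*(q + 2)*(q + 4)*(q + 3)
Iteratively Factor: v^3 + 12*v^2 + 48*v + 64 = (v + 4)*(v^2 + 8*v + 16) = (v + 4)^2*(v + 4)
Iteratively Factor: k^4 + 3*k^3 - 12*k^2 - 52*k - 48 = (k - 4)*(k^3 + 7*k^2 + 16*k + 12) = (k - 4)*(k + 2)*(k^2 + 5*k + 6) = (k - 4)*(k + 2)^2*(k + 3)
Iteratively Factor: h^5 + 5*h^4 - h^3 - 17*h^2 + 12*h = (h + 4)*(h^4 + h^3 - 5*h^2 + 3*h) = (h - 1)*(h + 4)*(h^3 + 2*h^2 - 3*h) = (h - 1)*(h + 3)*(h + 4)*(h^2 - h) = h*(h - 1)*(h + 3)*(h + 4)*(h - 1)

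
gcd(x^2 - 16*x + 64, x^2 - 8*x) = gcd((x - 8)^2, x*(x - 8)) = x - 8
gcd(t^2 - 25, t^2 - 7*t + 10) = t - 5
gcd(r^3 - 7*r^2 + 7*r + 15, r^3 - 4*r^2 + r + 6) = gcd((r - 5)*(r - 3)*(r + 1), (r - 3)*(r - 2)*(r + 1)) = r^2 - 2*r - 3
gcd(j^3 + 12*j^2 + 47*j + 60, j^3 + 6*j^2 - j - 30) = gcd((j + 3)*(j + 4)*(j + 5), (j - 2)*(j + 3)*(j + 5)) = j^2 + 8*j + 15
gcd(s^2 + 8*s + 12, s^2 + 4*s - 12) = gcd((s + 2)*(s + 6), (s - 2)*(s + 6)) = s + 6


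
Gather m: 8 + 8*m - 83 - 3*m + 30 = 5*m - 45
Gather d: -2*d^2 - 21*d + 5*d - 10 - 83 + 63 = -2*d^2 - 16*d - 30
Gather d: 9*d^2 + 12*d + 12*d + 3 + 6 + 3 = 9*d^2 + 24*d + 12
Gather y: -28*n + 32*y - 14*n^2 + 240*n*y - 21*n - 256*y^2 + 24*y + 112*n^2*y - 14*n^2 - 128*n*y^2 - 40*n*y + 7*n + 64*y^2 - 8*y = -28*n^2 - 42*n + y^2*(-128*n - 192) + y*(112*n^2 + 200*n + 48)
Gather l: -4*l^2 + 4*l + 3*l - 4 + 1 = -4*l^2 + 7*l - 3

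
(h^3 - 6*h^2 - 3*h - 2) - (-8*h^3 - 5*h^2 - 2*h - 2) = 9*h^3 - h^2 - h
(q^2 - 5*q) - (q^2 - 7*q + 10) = 2*q - 10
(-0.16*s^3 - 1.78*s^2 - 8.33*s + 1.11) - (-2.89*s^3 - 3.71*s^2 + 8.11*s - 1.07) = 2.73*s^3 + 1.93*s^2 - 16.44*s + 2.18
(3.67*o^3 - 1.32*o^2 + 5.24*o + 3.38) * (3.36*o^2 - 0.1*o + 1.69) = 12.3312*o^5 - 4.8022*o^4 + 23.9407*o^3 + 8.602*o^2 + 8.5176*o + 5.7122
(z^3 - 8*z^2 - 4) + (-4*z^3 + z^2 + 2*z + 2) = -3*z^3 - 7*z^2 + 2*z - 2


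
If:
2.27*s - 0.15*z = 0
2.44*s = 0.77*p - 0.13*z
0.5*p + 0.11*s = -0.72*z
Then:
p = 0.00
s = 0.00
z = 0.00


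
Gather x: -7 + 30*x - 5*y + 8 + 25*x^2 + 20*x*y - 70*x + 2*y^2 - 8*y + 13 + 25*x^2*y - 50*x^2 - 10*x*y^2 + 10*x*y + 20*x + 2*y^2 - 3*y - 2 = x^2*(25*y - 25) + x*(-10*y^2 + 30*y - 20) + 4*y^2 - 16*y + 12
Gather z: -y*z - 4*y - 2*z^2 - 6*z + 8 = -4*y - 2*z^2 + z*(-y - 6) + 8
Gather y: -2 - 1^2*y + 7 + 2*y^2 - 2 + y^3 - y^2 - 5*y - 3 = y^3 + y^2 - 6*y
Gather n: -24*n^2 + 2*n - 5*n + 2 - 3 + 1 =-24*n^2 - 3*n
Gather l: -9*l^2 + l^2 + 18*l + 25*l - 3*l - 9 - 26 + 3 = -8*l^2 + 40*l - 32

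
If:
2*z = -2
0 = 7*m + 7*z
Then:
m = 1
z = -1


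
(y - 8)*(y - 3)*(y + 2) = y^3 - 9*y^2 + 2*y + 48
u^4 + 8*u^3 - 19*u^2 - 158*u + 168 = (u - 4)*(u - 1)*(u + 6)*(u + 7)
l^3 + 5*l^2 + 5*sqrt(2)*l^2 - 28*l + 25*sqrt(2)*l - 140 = (l + 5)*(l - 2*sqrt(2))*(l + 7*sqrt(2))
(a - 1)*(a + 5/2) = a^2 + 3*a/2 - 5/2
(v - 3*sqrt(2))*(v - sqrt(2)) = v^2 - 4*sqrt(2)*v + 6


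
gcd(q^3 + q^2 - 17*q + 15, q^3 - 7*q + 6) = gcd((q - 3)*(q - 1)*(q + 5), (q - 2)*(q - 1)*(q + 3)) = q - 1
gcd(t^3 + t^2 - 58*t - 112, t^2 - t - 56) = t^2 - t - 56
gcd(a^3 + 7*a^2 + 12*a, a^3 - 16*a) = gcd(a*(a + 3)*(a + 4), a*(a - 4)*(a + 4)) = a^2 + 4*a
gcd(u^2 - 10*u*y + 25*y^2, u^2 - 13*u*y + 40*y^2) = -u + 5*y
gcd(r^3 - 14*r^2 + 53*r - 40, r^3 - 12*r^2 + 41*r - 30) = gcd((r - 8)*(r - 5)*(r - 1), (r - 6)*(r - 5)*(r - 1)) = r^2 - 6*r + 5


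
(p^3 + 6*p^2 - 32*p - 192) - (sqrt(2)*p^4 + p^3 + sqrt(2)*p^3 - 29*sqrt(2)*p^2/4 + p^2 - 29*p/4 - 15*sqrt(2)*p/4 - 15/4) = -sqrt(2)*p^4 - sqrt(2)*p^3 + 5*p^2 + 29*sqrt(2)*p^2/4 - 99*p/4 + 15*sqrt(2)*p/4 - 753/4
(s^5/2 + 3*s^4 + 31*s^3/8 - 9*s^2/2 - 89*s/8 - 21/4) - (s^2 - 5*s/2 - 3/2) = s^5/2 + 3*s^4 + 31*s^3/8 - 11*s^2/2 - 69*s/8 - 15/4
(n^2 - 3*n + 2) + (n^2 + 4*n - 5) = 2*n^2 + n - 3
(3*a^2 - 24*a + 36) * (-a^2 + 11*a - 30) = -3*a^4 + 57*a^3 - 390*a^2 + 1116*a - 1080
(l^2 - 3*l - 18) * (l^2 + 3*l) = l^4 - 27*l^2 - 54*l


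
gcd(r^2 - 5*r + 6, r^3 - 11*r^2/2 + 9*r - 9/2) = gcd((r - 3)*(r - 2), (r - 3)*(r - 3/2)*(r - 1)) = r - 3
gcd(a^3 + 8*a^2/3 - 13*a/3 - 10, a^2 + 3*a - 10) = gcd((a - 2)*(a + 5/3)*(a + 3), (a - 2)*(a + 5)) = a - 2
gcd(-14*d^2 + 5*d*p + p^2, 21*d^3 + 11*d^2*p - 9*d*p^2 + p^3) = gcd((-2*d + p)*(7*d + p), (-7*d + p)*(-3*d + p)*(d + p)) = 1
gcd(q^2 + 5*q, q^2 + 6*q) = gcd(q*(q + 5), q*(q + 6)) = q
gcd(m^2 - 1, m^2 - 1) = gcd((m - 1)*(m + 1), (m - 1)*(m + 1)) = m^2 - 1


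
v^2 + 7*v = v*(v + 7)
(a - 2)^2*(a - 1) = a^3 - 5*a^2 + 8*a - 4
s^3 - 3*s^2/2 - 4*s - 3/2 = (s - 3)*(s + 1/2)*(s + 1)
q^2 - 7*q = q*(q - 7)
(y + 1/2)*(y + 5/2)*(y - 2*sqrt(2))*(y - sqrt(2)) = y^4 - 3*sqrt(2)*y^3 + 3*y^3 - 9*sqrt(2)*y^2 + 21*y^2/4 - 15*sqrt(2)*y/4 + 12*y + 5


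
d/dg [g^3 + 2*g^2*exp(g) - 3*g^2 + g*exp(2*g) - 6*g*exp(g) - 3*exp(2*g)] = 2*g^2*exp(g) + 3*g^2 + 2*g*exp(2*g) - 2*g*exp(g) - 6*g - 5*exp(2*g) - 6*exp(g)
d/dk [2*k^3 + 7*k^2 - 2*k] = 6*k^2 + 14*k - 2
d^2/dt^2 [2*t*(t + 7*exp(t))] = 14*t*exp(t) + 28*exp(t) + 4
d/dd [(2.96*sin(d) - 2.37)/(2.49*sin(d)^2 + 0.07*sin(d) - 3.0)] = (-7.3704*sin(d)^2 + 11.8026*sin(d) - 8.7141)*cos(d)/(6.2001*sin(d)^4 + 0.3486*sin(d)^3 - 14.9351*sin(d)^2 - 0.42*sin(d) + 9.0)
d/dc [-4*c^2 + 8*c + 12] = 8 - 8*c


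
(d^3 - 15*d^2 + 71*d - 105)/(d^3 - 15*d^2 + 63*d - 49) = (d^2 - 8*d + 15)/(d^2 - 8*d + 7)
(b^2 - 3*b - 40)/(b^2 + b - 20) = (b - 8)/(b - 4)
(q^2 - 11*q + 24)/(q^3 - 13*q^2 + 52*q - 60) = (q^2 - 11*q + 24)/(q^3 - 13*q^2 + 52*q - 60)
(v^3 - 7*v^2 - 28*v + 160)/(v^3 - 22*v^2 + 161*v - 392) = (v^2 + v - 20)/(v^2 - 14*v + 49)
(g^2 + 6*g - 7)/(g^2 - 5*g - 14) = (-g^2 - 6*g + 7)/(-g^2 + 5*g + 14)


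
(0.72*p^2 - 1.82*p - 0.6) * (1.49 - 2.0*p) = -1.44*p^3 + 4.7128*p^2 - 1.5118*p - 0.894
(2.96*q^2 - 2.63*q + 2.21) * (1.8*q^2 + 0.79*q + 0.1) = 5.328*q^4 - 2.3956*q^3 + 2.1963*q^2 + 1.4829*q + 0.221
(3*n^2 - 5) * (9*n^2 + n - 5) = 27*n^4 + 3*n^3 - 60*n^2 - 5*n + 25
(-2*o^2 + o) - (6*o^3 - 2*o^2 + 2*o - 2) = -6*o^3 - o + 2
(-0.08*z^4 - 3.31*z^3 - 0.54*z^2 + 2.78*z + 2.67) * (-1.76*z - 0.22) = 0.1408*z^5 + 5.8432*z^4 + 1.6786*z^3 - 4.774*z^2 - 5.3108*z - 0.5874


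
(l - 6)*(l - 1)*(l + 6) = l^3 - l^2 - 36*l + 36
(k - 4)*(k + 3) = k^2 - k - 12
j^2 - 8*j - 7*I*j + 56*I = (j - 8)*(j - 7*I)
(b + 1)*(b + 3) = b^2 + 4*b + 3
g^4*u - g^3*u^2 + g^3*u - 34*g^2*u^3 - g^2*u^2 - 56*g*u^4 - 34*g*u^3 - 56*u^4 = (g - 7*u)*(g + 2*u)*(g + 4*u)*(g*u + u)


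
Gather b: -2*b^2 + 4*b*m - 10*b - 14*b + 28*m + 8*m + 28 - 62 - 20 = -2*b^2 + b*(4*m - 24) + 36*m - 54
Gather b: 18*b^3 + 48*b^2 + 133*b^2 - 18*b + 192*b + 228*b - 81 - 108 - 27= 18*b^3 + 181*b^2 + 402*b - 216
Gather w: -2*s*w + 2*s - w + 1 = 2*s + w*(-2*s - 1) + 1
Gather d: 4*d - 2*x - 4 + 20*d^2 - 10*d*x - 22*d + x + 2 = 20*d^2 + d*(-10*x - 18) - x - 2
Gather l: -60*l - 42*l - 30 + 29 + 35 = 34 - 102*l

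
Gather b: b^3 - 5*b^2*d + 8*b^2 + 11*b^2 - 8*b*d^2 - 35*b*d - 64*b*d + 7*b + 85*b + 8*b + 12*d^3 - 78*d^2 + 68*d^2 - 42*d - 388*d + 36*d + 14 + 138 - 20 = b^3 + b^2*(19 - 5*d) + b*(-8*d^2 - 99*d + 100) + 12*d^3 - 10*d^2 - 394*d + 132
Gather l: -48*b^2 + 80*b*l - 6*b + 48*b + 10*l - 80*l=-48*b^2 + 42*b + l*(80*b - 70)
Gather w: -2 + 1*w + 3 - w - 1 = 0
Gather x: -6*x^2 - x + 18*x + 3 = -6*x^2 + 17*x + 3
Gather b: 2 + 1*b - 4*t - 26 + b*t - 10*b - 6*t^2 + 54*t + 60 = b*(t - 9) - 6*t^2 + 50*t + 36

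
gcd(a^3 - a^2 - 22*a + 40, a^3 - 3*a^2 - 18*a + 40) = a - 2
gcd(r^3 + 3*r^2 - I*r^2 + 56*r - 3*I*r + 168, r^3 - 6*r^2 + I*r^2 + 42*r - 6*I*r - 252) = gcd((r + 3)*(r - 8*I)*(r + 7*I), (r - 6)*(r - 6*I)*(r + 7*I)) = r + 7*I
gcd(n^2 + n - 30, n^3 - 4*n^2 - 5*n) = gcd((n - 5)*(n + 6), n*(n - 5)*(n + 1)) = n - 5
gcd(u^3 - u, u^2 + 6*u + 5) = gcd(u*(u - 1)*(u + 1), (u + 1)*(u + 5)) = u + 1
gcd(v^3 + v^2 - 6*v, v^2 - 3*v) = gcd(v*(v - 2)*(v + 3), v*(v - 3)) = v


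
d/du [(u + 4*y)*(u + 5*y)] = 2*u + 9*y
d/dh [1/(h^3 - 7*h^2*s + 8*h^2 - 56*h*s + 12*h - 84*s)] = (-3*h^2 + 14*h*s - 16*h + 56*s - 12)/(h^3 - 7*h^2*s + 8*h^2 - 56*h*s + 12*h - 84*s)^2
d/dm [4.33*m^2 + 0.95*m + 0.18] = 8.66*m + 0.95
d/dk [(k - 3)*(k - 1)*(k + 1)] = 3*k^2 - 6*k - 1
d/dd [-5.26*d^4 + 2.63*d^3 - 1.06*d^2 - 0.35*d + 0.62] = -21.04*d^3 + 7.89*d^2 - 2.12*d - 0.35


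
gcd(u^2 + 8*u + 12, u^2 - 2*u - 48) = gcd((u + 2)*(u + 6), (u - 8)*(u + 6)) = u + 6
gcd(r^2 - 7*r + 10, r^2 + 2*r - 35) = r - 5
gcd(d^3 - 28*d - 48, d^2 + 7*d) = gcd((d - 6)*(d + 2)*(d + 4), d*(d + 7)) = 1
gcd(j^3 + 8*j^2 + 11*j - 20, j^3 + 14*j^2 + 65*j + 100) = j^2 + 9*j + 20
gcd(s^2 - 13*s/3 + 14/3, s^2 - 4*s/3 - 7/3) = s - 7/3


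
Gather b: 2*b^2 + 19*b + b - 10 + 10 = 2*b^2 + 20*b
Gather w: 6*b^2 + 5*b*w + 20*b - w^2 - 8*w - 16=6*b^2 + 20*b - w^2 + w*(5*b - 8) - 16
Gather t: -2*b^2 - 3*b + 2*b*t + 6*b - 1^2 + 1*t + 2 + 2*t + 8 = -2*b^2 + 3*b + t*(2*b + 3) + 9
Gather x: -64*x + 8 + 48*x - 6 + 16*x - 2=0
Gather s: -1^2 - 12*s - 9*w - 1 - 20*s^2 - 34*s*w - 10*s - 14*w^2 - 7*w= -20*s^2 + s*(-34*w - 22) - 14*w^2 - 16*w - 2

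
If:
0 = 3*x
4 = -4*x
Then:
No Solution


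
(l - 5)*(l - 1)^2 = l^3 - 7*l^2 + 11*l - 5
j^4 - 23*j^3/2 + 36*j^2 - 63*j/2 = j*(j - 7)*(j - 3)*(j - 3/2)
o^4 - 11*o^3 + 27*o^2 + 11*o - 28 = (o - 7)*(o - 4)*(o - 1)*(o + 1)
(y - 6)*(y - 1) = y^2 - 7*y + 6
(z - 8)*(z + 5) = z^2 - 3*z - 40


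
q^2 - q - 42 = (q - 7)*(q + 6)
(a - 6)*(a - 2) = a^2 - 8*a + 12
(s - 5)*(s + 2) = s^2 - 3*s - 10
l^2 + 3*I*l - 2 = (l + I)*(l + 2*I)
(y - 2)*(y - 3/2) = y^2 - 7*y/2 + 3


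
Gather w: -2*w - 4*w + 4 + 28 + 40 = 72 - 6*w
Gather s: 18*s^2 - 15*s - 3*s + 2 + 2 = 18*s^2 - 18*s + 4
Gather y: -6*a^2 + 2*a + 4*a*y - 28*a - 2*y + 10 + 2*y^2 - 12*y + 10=-6*a^2 - 26*a + 2*y^2 + y*(4*a - 14) + 20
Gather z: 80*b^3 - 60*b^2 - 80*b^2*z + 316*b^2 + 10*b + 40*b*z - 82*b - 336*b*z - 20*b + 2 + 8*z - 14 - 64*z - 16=80*b^3 + 256*b^2 - 92*b + z*(-80*b^2 - 296*b - 56) - 28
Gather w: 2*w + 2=2*w + 2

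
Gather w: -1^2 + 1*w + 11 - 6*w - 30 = -5*w - 20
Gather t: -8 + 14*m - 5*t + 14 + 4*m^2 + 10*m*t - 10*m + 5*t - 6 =4*m^2 + 10*m*t + 4*m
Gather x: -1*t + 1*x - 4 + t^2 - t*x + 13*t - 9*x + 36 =t^2 + 12*t + x*(-t - 8) + 32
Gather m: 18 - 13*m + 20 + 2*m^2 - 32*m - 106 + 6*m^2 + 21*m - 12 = 8*m^2 - 24*m - 80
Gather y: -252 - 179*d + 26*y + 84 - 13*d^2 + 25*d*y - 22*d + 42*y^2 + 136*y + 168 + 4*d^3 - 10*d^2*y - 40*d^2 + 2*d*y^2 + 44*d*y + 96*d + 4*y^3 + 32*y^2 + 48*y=4*d^3 - 53*d^2 - 105*d + 4*y^3 + y^2*(2*d + 74) + y*(-10*d^2 + 69*d + 210)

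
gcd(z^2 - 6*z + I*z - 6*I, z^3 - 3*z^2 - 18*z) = z - 6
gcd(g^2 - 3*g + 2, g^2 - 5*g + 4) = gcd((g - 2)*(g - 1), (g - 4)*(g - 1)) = g - 1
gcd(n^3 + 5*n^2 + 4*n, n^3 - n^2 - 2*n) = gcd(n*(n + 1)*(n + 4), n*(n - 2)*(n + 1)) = n^2 + n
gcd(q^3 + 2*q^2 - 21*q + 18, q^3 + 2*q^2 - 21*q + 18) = q^3 + 2*q^2 - 21*q + 18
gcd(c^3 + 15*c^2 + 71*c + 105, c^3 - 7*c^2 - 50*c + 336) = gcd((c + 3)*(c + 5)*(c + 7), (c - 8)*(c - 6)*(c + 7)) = c + 7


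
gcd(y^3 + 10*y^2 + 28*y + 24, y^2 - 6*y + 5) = 1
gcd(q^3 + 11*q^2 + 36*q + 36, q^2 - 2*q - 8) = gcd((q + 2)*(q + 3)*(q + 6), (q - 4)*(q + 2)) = q + 2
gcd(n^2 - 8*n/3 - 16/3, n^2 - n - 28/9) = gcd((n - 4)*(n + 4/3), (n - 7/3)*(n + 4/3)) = n + 4/3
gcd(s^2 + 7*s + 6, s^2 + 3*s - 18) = s + 6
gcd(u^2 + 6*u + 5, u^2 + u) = u + 1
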